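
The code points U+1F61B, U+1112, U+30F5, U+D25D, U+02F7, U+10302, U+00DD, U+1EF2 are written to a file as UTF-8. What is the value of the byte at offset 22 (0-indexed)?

U+1F61B → 4-byte form F0 9F 98 9B at offsets 0–3.
U+1112 → 3-byte form E1 84 92 at offsets 4–6.
U+30F5 → 3-byte form E3 83 B5 at offsets 7–9.
U+D25D → 3-byte form ED 89 9D at offsets 10–12.
U+02F7 → 2-byte form CB B7 at offsets 13–14.
U+10302 → 4-byte form F0 90 8C 82 at offsets 15–18.
U+00DD → 2-byte form C3 9D at offsets 19–20.
U+1EF2 → 3-byte form E1 BB B2 at offsets 21–23.
Offset 22 falls in char 8's range; it's byte 2 of E1 BB B2 = 0xBB.

0xBB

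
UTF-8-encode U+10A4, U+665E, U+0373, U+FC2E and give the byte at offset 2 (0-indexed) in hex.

0xA4

U+10A4 → 3-byte form E1 82 A4 at offsets 0–2.
Offset 2 falls in char 1's range; it's byte 3 of E1 82 A4 = 0xA4.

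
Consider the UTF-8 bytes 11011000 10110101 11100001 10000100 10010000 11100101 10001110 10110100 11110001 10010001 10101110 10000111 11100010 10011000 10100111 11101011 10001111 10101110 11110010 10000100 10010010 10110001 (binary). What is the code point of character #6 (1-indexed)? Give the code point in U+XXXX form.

U+B3EE

Offset 0: leading byte 0xD8 = 11011000 → 2-byte char #1 = D8 B5.
Offset 2: leading byte 0xE1 = 11100001 → 3-byte char #2 = E1 84 90.
Offset 5: leading byte 0xE5 = 11100101 → 3-byte char #3 = E5 8E B4.
Offset 8: leading byte 0xF1 = 11110001 → 4-byte char #4 = F1 91 AE 87.
Offset 12: leading byte 0xE2 = 11100010 → 3-byte char #5 = E2 98 A7.
Offset 15: leading byte 0xEB = 11101011 → 3-byte char #6 = EB 8F AE.
Leading byte 0xEB = 11101011 matches 1110xxxx → 3-byte sequence.
Byte 1: 0xEB = 11101011, payload 1011 (4 bits).
Byte 2: 0x8F = 10001111 (10xxxxxx ✓), payload 001111.
Byte 3: 0xAE = 10101110 (10xxxxxx ✓), payload 101110.
Concatenate: 1011001111101110 = 0xB3EE (16 bits → U+B3EE).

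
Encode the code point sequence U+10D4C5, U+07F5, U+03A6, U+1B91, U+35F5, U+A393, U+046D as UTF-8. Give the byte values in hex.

U+10D4C5: 4-byte form → F4 8D 93 85.
U+07F5: 2-byte form → DF B5.
U+03A6: 2-byte form → CE A6.
U+1B91: 3-byte form → E1 AE 91.
U+35F5: 3-byte form → E3 97 B5.
U+A393: 3-byte form → EA 8E 93.
U+046D: 2-byte form → D1 AD.
Concatenated (19 bytes): F4 8D 93 85 DF B5 CE A6 E1 AE 91 E3 97 B5 EA 8E 93 D1 AD.

F4 8D 93 85 DF B5 CE A6 E1 AE 91 E3 97 B5 EA 8E 93 D1 AD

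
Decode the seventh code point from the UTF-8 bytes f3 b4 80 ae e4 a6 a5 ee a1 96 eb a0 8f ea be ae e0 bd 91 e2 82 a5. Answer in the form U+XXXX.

U+20A5

Offset 0: leading byte 0xF3 = 11110011 → 4-byte char #1 = F3 B4 80 AE.
Offset 4: leading byte 0xE4 = 11100100 → 3-byte char #2 = E4 A6 A5.
Offset 7: leading byte 0xEE = 11101110 → 3-byte char #3 = EE A1 96.
Offset 10: leading byte 0xEB = 11101011 → 3-byte char #4 = EB A0 8F.
Offset 13: leading byte 0xEA = 11101010 → 3-byte char #5 = EA BE AE.
Offset 16: leading byte 0xE0 = 11100000 → 3-byte char #6 = E0 BD 91.
Offset 19: leading byte 0xE2 = 11100010 → 3-byte char #7 = E2 82 A5.
Leading byte 0xE2 = 11100010 matches 1110xxxx → 3-byte sequence.
Byte 1: 0xE2 = 11100010, payload 0010 (4 bits).
Byte 2: 0x82 = 10000010 (10xxxxxx ✓), payload 000010.
Byte 3: 0xA5 = 10100101 (10xxxxxx ✓), payload 100101.
Concatenate: 0010000010100101 = 0x20A5 (16 bits → U+20A5).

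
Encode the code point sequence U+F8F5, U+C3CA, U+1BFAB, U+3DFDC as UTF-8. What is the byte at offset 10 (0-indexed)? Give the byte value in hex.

U+F8F5 → 3-byte form EF A3 B5 at offsets 0–2.
U+C3CA → 3-byte form EC 8F 8A at offsets 3–5.
U+1BFAB → 4-byte form F0 9B BE AB at offsets 6–9.
U+3DFDC → 4-byte form F0 BD BF 9C at offsets 10–13.
Offset 10 falls in char 4's range; it's byte 1 of F0 BD BF 9C = 0xF0.

0xF0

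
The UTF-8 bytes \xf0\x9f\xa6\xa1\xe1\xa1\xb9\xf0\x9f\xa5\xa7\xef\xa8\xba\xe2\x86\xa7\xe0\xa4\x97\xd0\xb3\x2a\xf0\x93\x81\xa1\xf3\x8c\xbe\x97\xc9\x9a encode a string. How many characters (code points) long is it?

11

Byte at offset 0: 0xF0 = 11110000 → 4-byte char (#1). Advance 4.
Byte at offset 4: 0xE1 = 11100001 → 3-byte char (#2). Advance 3.
Byte at offset 7: 0xF0 = 11110000 → 4-byte char (#3). Advance 4.
Byte at offset 11: 0xEF = 11101111 → 3-byte char (#4). Advance 3.
Byte at offset 14: 0xE2 = 11100010 → 3-byte char (#5). Advance 3.
Byte at offset 17: 0xE0 = 11100000 → 3-byte char (#6). Advance 3.
Byte at offset 20: 0xD0 = 11010000 → 2-byte char (#7). Advance 2.
Byte at offset 22: 0x2A = 00101010 → 1-byte char (#8). Advance 1.
Byte at offset 23: 0xF0 = 11110000 → 4-byte char (#9). Advance 4.
Byte at offset 27: 0xF3 = 11110011 → 4-byte char (#10). Advance 4.
Byte at offset 31: 0xC9 = 11001001 → 2-byte char (#11). Advance 2.
Reached end at offset 33 after 11 code points.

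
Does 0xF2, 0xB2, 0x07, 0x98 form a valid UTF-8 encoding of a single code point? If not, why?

Leading byte 0xF2 = 11110010 → 4-byte form.
Byte 3 is 0x07 = 00000111, which is not 10xxxxxx — expected a continuation byte.

invalid (non-continuation byte where continuation expected)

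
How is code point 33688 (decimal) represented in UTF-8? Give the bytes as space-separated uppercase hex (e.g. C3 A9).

U+8398 = 0x8398 = 33688 decimal. In range U+0800–U+FFFF → 3-byte form: 1110xxxx 10xxxxxx 10xxxxxx.
Binary (16 bits): 1000001110011000.
Split 4+6+6: 1000 | 001110 | 011000.
Byte 1: 11101000 = 0xE8.
Byte 2: 10001110 = 0x8E.
Byte 3: 10011000 = 0x98.

E8 8E 98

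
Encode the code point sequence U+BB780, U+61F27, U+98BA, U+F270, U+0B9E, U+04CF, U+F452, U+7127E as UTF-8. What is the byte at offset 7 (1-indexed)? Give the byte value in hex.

0xBC

1-indexed offset 7 is 0-indexed offset 6.
U+BB780 → 4-byte form F2 BB 9E 80 at offsets 0–3.
U+61F27 → 4-byte form F1 A1 BC A7 at offsets 4–7.
Offset 6 falls in char 2's range; it's byte 3 of F1 A1 BC A7 = 0xBC.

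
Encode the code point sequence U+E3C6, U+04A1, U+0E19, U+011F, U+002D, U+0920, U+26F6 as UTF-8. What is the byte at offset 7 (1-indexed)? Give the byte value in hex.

1-indexed offset 7 is 0-indexed offset 6.
U+E3C6 → 3-byte form EE 8F 86 at offsets 0–2.
U+04A1 → 2-byte form D2 A1 at offsets 3–4.
U+0E19 → 3-byte form E0 B8 99 at offsets 5–7.
Offset 6 falls in char 3's range; it's byte 2 of E0 B8 99 = 0xB8.

0xB8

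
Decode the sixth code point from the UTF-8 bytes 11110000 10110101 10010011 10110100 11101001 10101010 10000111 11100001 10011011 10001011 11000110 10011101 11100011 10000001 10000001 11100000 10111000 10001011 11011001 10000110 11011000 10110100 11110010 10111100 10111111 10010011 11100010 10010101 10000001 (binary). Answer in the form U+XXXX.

Offset 0: leading byte 0xF0 = 11110000 → 4-byte char #1 = F0 B5 93 B4.
Offset 4: leading byte 0xE9 = 11101001 → 3-byte char #2 = E9 AA 87.
Offset 7: leading byte 0xE1 = 11100001 → 3-byte char #3 = E1 9B 8B.
Offset 10: leading byte 0xC6 = 11000110 → 2-byte char #4 = C6 9D.
Offset 12: leading byte 0xE3 = 11100011 → 3-byte char #5 = E3 81 81.
Offset 15: leading byte 0xE0 = 11100000 → 3-byte char #6 = E0 B8 8B.
Leading byte 0xE0 = 11100000 matches 1110xxxx → 3-byte sequence.
Byte 1: 0xE0 = 11100000, payload 0000 (4 bits).
Byte 2: 0xB8 = 10111000 (10xxxxxx ✓), payload 111000.
Byte 3: 0x8B = 10001011 (10xxxxxx ✓), payload 001011.
Concatenate: 0000111000001011 = 0xE0B (16 bits → U+0E0B).

U+0E0B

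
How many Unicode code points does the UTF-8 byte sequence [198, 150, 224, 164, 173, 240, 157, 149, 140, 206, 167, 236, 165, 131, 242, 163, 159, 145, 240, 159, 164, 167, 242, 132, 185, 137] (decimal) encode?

Byte at offset 0: 0xC6 = 11000110 → 2-byte char (#1). Advance 2.
Byte at offset 2: 0xE0 = 11100000 → 3-byte char (#2). Advance 3.
Byte at offset 5: 0xF0 = 11110000 → 4-byte char (#3). Advance 4.
Byte at offset 9: 0xCE = 11001110 → 2-byte char (#4). Advance 2.
Byte at offset 11: 0xEC = 11101100 → 3-byte char (#5). Advance 3.
Byte at offset 14: 0xF2 = 11110010 → 4-byte char (#6). Advance 4.
Byte at offset 18: 0xF0 = 11110000 → 4-byte char (#7). Advance 4.
Byte at offset 22: 0xF2 = 11110010 → 4-byte char (#8). Advance 4.
Reached end at offset 26 after 8 code points.

8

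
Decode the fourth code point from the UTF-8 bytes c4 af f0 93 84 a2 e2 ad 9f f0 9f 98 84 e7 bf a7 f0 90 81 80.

U+1F604

Offset 0: leading byte 0xC4 = 11000100 → 2-byte char #1 = C4 AF.
Offset 2: leading byte 0xF0 = 11110000 → 4-byte char #2 = F0 93 84 A2.
Offset 6: leading byte 0xE2 = 11100010 → 3-byte char #3 = E2 AD 9F.
Offset 9: leading byte 0xF0 = 11110000 → 4-byte char #4 = F0 9F 98 84.
Leading byte 0xF0 = 11110000 matches 11110xxx → 4-byte sequence.
Byte 1: 0xF0 = 11110000, payload 000 (3 bits).
Byte 2: 0x9F = 10011111 (10xxxxxx ✓), payload 011111.
Byte 3: 0x98 = 10011000 (10xxxxxx ✓), payload 011000.
Byte 4: 0x84 = 10000100 (10xxxxxx ✓), payload 000100.
Concatenate: 000011111011000000100 = 0x1F604 (21 bits → U+1F604).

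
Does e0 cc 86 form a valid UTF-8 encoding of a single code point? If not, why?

Leading byte 0xE0 = 11100000 → 3-byte form.
Byte 2 is 0xCC = 11001100, which is not 10xxxxxx — expected a continuation byte.

invalid (non-continuation byte where continuation expected)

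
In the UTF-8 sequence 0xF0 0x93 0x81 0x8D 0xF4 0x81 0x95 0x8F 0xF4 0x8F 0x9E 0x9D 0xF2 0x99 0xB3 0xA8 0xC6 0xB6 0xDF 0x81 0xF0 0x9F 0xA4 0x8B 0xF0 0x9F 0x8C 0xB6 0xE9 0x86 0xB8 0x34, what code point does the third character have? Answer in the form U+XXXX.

U+10F79D

Offset 0: leading byte 0xF0 = 11110000 → 4-byte char #1 = F0 93 81 8D.
Offset 4: leading byte 0xF4 = 11110100 → 4-byte char #2 = F4 81 95 8F.
Offset 8: leading byte 0xF4 = 11110100 → 4-byte char #3 = F4 8F 9E 9D.
Leading byte 0xF4 = 11110100 matches 11110xxx → 4-byte sequence.
Byte 1: 0xF4 = 11110100, payload 100 (3 bits).
Byte 2: 0x8F = 10001111 (10xxxxxx ✓), payload 001111.
Byte 3: 0x9E = 10011110 (10xxxxxx ✓), payload 011110.
Byte 4: 0x9D = 10011101 (10xxxxxx ✓), payload 011101.
Concatenate: 100001111011110011101 = 0x10F79D (21 bits → U+10F79D).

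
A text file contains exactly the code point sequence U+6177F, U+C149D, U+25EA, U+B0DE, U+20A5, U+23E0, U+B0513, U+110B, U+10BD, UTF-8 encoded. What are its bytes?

U+6177F: 4-byte form → F1 A1 9D BF.
U+C149D: 4-byte form → F3 81 92 9D.
U+25EA: 3-byte form → E2 97 AA.
U+B0DE: 3-byte form → EB 83 9E.
U+20A5: 3-byte form → E2 82 A5.
U+23E0: 3-byte form → E2 8F A0.
U+B0513: 4-byte form → F2 B0 94 93.
U+110B: 3-byte form → E1 84 8B.
U+10BD: 3-byte form → E1 82 BD.
Concatenated (30 bytes): F1 A1 9D BF F3 81 92 9D E2 97 AA EB 83 9E E2 82 A5 E2 8F A0 F2 B0 94 93 E1 84 8B E1 82 BD.

F1 A1 9D BF F3 81 92 9D E2 97 AA EB 83 9E E2 82 A5 E2 8F A0 F2 B0 94 93 E1 84 8B E1 82 BD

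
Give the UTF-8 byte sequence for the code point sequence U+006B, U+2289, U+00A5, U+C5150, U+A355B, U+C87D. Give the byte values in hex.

6B E2 8A 89 C2 A5 F3 85 85 90 F2 A3 95 9B EC A1 BD

U+006B: 1-byte form → 6B.
U+2289: 3-byte form → E2 8A 89.
U+00A5: 2-byte form → C2 A5.
U+C5150: 4-byte form → F3 85 85 90.
U+A355B: 4-byte form → F2 A3 95 9B.
U+C87D: 3-byte form → EC A1 BD.
Concatenated (17 bytes): 6B E2 8A 89 C2 A5 F3 85 85 90 F2 A3 95 9B EC A1 BD.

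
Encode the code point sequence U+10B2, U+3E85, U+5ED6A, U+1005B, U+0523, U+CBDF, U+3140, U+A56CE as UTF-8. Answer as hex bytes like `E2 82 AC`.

E1 82 B2 E3 BA 85 F1 9E B5 AA F0 90 81 9B D4 A3 EC AF 9F E3 85 80 F2 A5 9B 8E

U+10B2: 3-byte form → E1 82 B2.
U+3E85: 3-byte form → E3 BA 85.
U+5ED6A: 4-byte form → F1 9E B5 AA.
U+1005B: 4-byte form → F0 90 81 9B.
U+0523: 2-byte form → D4 A3.
U+CBDF: 3-byte form → EC AF 9F.
U+3140: 3-byte form → E3 85 80.
U+A56CE: 4-byte form → F2 A5 9B 8E.
Concatenated (26 bytes): E1 82 B2 E3 BA 85 F1 9E B5 AA F0 90 81 9B D4 A3 EC AF 9F E3 85 80 F2 A5 9B 8E.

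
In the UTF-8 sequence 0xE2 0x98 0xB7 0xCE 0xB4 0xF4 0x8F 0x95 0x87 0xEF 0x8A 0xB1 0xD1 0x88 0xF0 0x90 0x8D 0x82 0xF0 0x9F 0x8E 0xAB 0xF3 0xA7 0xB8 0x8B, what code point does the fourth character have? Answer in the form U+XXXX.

Offset 0: leading byte 0xE2 = 11100010 → 3-byte char #1 = E2 98 B7.
Offset 3: leading byte 0xCE = 11001110 → 2-byte char #2 = CE B4.
Offset 5: leading byte 0xF4 = 11110100 → 4-byte char #3 = F4 8F 95 87.
Offset 9: leading byte 0xEF = 11101111 → 3-byte char #4 = EF 8A B1.
Leading byte 0xEF = 11101111 matches 1110xxxx → 3-byte sequence.
Byte 1: 0xEF = 11101111, payload 1111 (4 bits).
Byte 2: 0x8A = 10001010 (10xxxxxx ✓), payload 001010.
Byte 3: 0xB1 = 10110001 (10xxxxxx ✓), payload 110001.
Concatenate: 1111001010110001 = 0xF2B1 (16 bits → U+F2B1).

U+F2B1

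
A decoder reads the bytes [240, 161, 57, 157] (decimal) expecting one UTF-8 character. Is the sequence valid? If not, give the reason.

invalid (non-continuation byte where continuation expected)

Leading byte 0xF0 = 11110000 → 4-byte form.
Byte 3 is 0x39 = 00111001, which is not 10xxxxxx — expected a continuation byte.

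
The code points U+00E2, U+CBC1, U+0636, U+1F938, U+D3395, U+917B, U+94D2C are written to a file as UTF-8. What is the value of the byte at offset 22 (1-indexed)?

0xAC

1-indexed offset 22 is 0-indexed offset 21.
U+00E2 → 2-byte form C3 A2 at offsets 0–1.
U+CBC1 → 3-byte form EC AF 81 at offsets 2–4.
U+0636 → 2-byte form D8 B6 at offsets 5–6.
U+1F938 → 4-byte form F0 9F A4 B8 at offsets 7–10.
U+D3395 → 4-byte form F3 93 8E 95 at offsets 11–14.
U+917B → 3-byte form E9 85 BB at offsets 15–17.
U+94D2C → 4-byte form F2 94 B4 AC at offsets 18–21.
Offset 21 falls in char 7's range; it's byte 4 of F2 94 B4 AC = 0xAC.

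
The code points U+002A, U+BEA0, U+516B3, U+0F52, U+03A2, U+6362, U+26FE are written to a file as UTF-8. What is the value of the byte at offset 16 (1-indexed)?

0xA2

1-indexed offset 16 is 0-indexed offset 15.
U+002A → 1-byte form 2A at offsets 0–0.
U+BEA0 → 3-byte form EB BA A0 at offsets 1–3.
U+516B3 → 4-byte form F1 91 9A B3 at offsets 4–7.
U+0F52 → 3-byte form E0 BD 92 at offsets 8–10.
U+03A2 → 2-byte form CE A2 at offsets 11–12.
U+6362 → 3-byte form E6 8D A2 at offsets 13–15.
Offset 15 falls in char 6's range; it's byte 3 of E6 8D A2 = 0xA2.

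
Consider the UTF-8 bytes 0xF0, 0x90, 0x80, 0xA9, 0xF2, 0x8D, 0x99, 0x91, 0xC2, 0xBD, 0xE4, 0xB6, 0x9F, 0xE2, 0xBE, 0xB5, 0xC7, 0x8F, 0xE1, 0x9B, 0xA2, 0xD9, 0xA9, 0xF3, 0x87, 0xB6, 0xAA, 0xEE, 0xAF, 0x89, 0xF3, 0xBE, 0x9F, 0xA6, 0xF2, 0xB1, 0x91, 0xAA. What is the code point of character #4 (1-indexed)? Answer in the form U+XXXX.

U+4D9F

Offset 0: leading byte 0xF0 = 11110000 → 4-byte char #1 = F0 90 80 A9.
Offset 4: leading byte 0xF2 = 11110010 → 4-byte char #2 = F2 8D 99 91.
Offset 8: leading byte 0xC2 = 11000010 → 2-byte char #3 = C2 BD.
Offset 10: leading byte 0xE4 = 11100100 → 3-byte char #4 = E4 B6 9F.
Leading byte 0xE4 = 11100100 matches 1110xxxx → 3-byte sequence.
Byte 1: 0xE4 = 11100100, payload 0100 (4 bits).
Byte 2: 0xB6 = 10110110 (10xxxxxx ✓), payload 110110.
Byte 3: 0x9F = 10011111 (10xxxxxx ✓), payload 011111.
Concatenate: 0100110110011111 = 0x4D9F (16 bits → U+4D9F).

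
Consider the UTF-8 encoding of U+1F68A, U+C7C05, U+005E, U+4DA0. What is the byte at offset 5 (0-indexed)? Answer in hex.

U+1F68A → 4-byte form F0 9F 9A 8A at offsets 0–3.
U+C7C05 → 4-byte form F3 87 B0 85 at offsets 4–7.
Offset 5 falls in char 2's range; it's byte 2 of F3 87 B0 85 = 0x87.

0x87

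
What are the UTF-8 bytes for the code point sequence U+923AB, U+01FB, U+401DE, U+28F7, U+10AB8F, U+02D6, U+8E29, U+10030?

U+923AB: 4-byte form → F2 92 8E AB.
U+01FB: 2-byte form → C7 BB.
U+401DE: 4-byte form → F1 80 87 9E.
U+28F7: 3-byte form → E2 A3 B7.
U+10AB8F: 4-byte form → F4 8A AE 8F.
U+02D6: 2-byte form → CB 96.
U+8E29: 3-byte form → E8 B8 A9.
U+10030: 4-byte form → F0 90 80 B0.
Concatenated (26 bytes): F2 92 8E AB C7 BB F1 80 87 9E E2 A3 B7 F4 8A AE 8F CB 96 E8 B8 A9 F0 90 80 B0.

F2 92 8E AB C7 BB F1 80 87 9E E2 A3 B7 F4 8A AE 8F CB 96 E8 B8 A9 F0 90 80 B0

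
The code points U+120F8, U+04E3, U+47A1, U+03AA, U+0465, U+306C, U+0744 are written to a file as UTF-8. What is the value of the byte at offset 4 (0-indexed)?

0xD3

U+120F8 → 4-byte form F0 92 83 B8 at offsets 0–3.
U+04E3 → 2-byte form D3 A3 at offsets 4–5.
Offset 4 falls in char 2's range; it's byte 1 of D3 A3 = 0xD3.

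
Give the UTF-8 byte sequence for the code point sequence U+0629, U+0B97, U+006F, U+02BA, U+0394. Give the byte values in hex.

D8 A9 E0 AE 97 6F CA BA CE 94

U+0629: 2-byte form → D8 A9.
U+0B97: 3-byte form → E0 AE 97.
U+006F: 1-byte form → 6F.
U+02BA: 2-byte form → CA BA.
U+0394: 2-byte form → CE 94.
Concatenated (10 bytes): D8 A9 E0 AE 97 6F CA BA CE 94.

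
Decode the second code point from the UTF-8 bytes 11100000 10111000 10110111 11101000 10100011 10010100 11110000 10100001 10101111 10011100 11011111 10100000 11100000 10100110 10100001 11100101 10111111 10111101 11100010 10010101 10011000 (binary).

U+88D4

Offset 0: leading byte 0xE0 = 11100000 → 3-byte char #1 = E0 B8 B7.
Offset 3: leading byte 0xE8 = 11101000 → 3-byte char #2 = E8 A3 94.
Leading byte 0xE8 = 11101000 matches 1110xxxx → 3-byte sequence.
Byte 1: 0xE8 = 11101000, payload 1000 (4 bits).
Byte 2: 0xA3 = 10100011 (10xxxxxx ✓), payload 100011.
Byte 3: 0x94 = 10010100 (10xxxxxx ✓), payload 010100.
Concatenate: 1000100011010100 = 0x88D4 (16 bits → U+88D4).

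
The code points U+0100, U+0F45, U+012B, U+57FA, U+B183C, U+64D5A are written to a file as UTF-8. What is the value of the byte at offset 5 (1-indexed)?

1-indexed offset 5 is 0-indexed offset 4.
U+0100 → 2-byte form C4 80 at offsets 0–1.
U+0F45 → 3-byte form E0 BD 85 at offsets 2–4.
Offset 4 falls in char 2's range; it's byte 3 of E0 BD 85 = 0x85.

0x85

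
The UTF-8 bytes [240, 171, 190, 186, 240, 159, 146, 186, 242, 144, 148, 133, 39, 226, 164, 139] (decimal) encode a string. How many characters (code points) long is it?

5

Byte at offset 0: 0xF0 = 11110000 → 4-byte char (#1). Advance 4.
Byte at offset 4: 0xF0 = 11110000 → 4-byte char (#2). Advance 4.
Byte at offset 8: 0xF2 = 11110010 → 4-byte char (#3). Advance 4.
Byte at offset 12: 0x27 = 00100111 → 1-byte char (#4). Advance 1.
Byte at offset 13: 0xE2 = 11100010 → 3-byte char (#5). Advance 3.
Reached end at offset 16 after 5 code points.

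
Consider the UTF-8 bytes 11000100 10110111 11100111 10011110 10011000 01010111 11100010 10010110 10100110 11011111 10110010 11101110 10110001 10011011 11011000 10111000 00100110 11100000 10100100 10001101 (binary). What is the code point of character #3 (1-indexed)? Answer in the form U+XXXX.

U+0057

Offset 0: leading byte 0xC4 = 11000100 → 2-byte char #1 = C4 B7.
Offset 2: leading byte 0xE7 = 11100111 → 3-byte char #2 = E7 9E 98.
Offset 5: leading byte 0x57 = 01010111 → 1-byte char #3 = 57.
Leading byte 0x57 = 01010111 matches 0xxxxxxx → 1-byte sequence.
Byte 1: 0x57 = 01010111, payload 1010111 (7 bits).
Concatenate: 1010111 = 0x57 (7 bits → U+0057).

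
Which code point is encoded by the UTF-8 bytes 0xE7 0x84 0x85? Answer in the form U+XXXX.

Leading byte 0xE7 = 11100111 matches 1110xxxx → 3-byte sequence.
Byte 1: 0xE7 = 11100111, payload 0111 (4 bits).
Byte 2: 0x84 = 10000100 (10xxxxxx ✓), payload 000100.
Byte 3: 0x85 = 10000101 (10xxxxxx ✓), payload 000101.
Concatenate: 0111000100000101 = 0x7105 (16 bits → U+7105).

U+7105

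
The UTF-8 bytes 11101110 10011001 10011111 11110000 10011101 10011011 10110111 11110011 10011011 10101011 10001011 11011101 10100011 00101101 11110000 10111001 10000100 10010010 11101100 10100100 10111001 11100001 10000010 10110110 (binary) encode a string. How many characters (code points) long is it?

8

Byte at offset 0: 0xEE = 11101110 → 3-byte char (#1). Advance 3.
Byte at offset 3: 0xF0 = 11110000 → 4-byte char (#2). Advance 4.
Byte at offset 7: 0xF3 = 11110011 → 4-byte char (#3). Advance 4.
Byte at offset 11: 0xDD = 11011101 → 2-byte char (#4). Advance 2.
Byte at offset 13: 0x2D = 00101101 → 1-byte char (#5). Advance 1.
Byte at offset 14: 0xF0 = 11110000 → 4-byte char (#6). Advance 4.
Byte at offset 18: 0xEC = 11101100 → 3-byte char (#7). Advance 3.
Byte at offset 21: 0xE1 = 11100001 → 3-byte char (#8). Advance 3.
Reached end at offset 24 after 8 code points.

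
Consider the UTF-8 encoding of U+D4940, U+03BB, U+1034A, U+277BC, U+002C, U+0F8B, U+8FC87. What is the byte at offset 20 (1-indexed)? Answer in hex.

1-indexed offset 20 is 0-indexed offset 19.
U+D4940 → 4-byte form F3 94 A5 80 at offsets 0–3.
U+03BB → 2-byte form CE BB at offsets 4–5.
U+1034A → 4-byte form F0 90 8D 8A at offsets 6–9.
U+277BC → 4-byte form F0 A7 9E BC at offsets 10–13.
U+002C → 1-byte form 2C at offsets 14–14.
U+0F8B → 3-byte form E0 BE 8B at offsets 15–17.
U+8FC87 → 4-byte form F2 8F B2 87 at offsets 18–21.
Offset 19 falls in char 7's range; it's byte 2 of F2 8F B2 87 = 0x8F.

0x8F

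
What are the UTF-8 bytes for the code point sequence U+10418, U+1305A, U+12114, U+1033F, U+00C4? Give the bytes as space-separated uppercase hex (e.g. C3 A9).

U+10418: 4-byte form → F0 90 90 98.
U+1305A: 4-byte form → F0 93 81 9A.
U+12114: 4-byte form → F0 92 84 94.
U+1033F: 4-byte form → F0 90 8C BF.
U+00C4: 2-byte form → C3 84.
Concatenated (18 bytes): F0 90 90 98 F0 93 81 9A F0 92 84 94 F0 90 8C BF C3 84.

F0 90 90 98 F0 93 81 9A F0 92 84 94 F0 90 8C BF C3 84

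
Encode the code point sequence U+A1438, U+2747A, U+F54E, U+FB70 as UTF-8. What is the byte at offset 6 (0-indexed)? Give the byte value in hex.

U+A1438 → 4-byte form F2 A1 90 B8 at offsets 0–3.
U+2747A → 4-byte form F0 A7 91 BA at offsets 4–7.
Offset 6 falls in char 2's range; it's byte 3 of F0 A7 91 BA = 0x91.

0x91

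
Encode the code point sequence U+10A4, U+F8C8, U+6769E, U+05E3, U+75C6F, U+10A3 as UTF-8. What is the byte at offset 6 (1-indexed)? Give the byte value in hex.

0x88

1-indexed offset 6 is 0-indexed offset 5.
U+10A4 → 3-byte form E1 82 A4 at offsets 0–2.
U+F8C8 → 3-byte form EF A3 88 at offsets 3–5.
Offset 5 falls in char 2's range; it's byte 3 of EF A3 88 = 0x88.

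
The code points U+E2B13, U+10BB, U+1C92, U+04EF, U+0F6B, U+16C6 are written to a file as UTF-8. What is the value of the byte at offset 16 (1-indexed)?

1-indexed offset 16 is 0-indexed offset 15.
U+E2B13 → 4-byte form F3 A2 AC 93 at offsets 0–3.
U+10BB → 3-byte form E1 82 BB at offsets 4–6.
U+1C92 → 3-byte form E1 B2 92 at offsets 7–9.
U+04EF → 2-byte form D3 AF at offsets 10–11.
U+0F6B → 3-byte form E0 BD AB at offsets 12–14.
U+16C6 → 3-byte form E1 9B 86 at offsets 15–17.
Offset 15 falls in char 6's range; it's byte 1 of E1 9B 86 = 0xE1.

0xE1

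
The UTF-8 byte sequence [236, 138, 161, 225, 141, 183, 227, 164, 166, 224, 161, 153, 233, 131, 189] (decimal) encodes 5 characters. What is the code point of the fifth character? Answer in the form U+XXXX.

Offset 0: leading byte 0xEC = 11101100 → 3-byte char #1 = EC 8A A1.
Offset 3: leading byte 0xE1 = 11100001 → 3-byte char #2 = E1 8D B7.
Offset 6: leading byte 0xE3 = 11100011 → 3-byte char #3 = E3 A4 A6.
Offset 9: leading byte 0xE0 = 11100000 → 3-byte char #4 = E0 A1 99.
Offset 12: leading byte 0xE9 = 11101001 → 3-byte char #5 = E9 83 BD.
Leading byte 0xE9 = 11101001 matches 1110xxxx → 3-byte sequence.
Byte 1: 0xE9 = 11101001, payload 1001 (4 bits).
Byte 2: 0x83 = 10000011 (10xxxxxx ✓), payload 000011.
Byte 3: 0xBD = 10111101 (10xxxxxx ✓), payload 111101.
Concatenate: 1001000011111101 = 0x90FD (16 bits → U+90FD).

U+90FD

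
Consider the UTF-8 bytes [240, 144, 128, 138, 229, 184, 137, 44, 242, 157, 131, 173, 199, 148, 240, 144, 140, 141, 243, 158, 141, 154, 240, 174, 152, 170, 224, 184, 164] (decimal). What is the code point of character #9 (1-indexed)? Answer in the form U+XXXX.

U+0E24

Offset 0: leading byte 0xF0 = 11110000 → 4-byte char #1 = F0 90 80 8A.
Offset 4: leading byte 0xE5 = 11100101 → 3-byte char #2 = E5 B8 89.
Offset 7: leading byte 0x2C = 00101100 → 1-byte char #3 = 2C.
Offset 8: leading byte 0xF2 = 11110010 → 4-byte char #4 = F2 9D 83 AD.
Offset 12: leading byte 0xC7 = 11000111 → 2-byte char #5 = C7 94.
Offset 14: leading byte 0xF0 = 11110000 → 4-byte char #6 = F0 90 8C 8D.
Offset 18: leading byte 0xF3 = 11110011 → 4-byte char #7 = F3 9E 8D 9A.
Offset 22: leading byte 0xF0 = 11110000 → 4-byte char #8 = F0 AE 98 AA.
Offset 26: leading byte 0xE0 = 11100000 → 3-byte char #9 = E0 B8 A4.
Leading byte 0xE0 = 11100000 matches 1110xxxx → 3-byte sequence.
Byte 1: 0xE0 = 11100000, payload 0000 (4 bits).
Byte 2: 0xB8 = 10111000 (10xxxxxx ✓), payload 111000.
Byte 3: 0xA4 = 10100100 (10xxxxxx ✓), payload 100100.
Concatenate: 0000111000100100 = 0xE24 (16 bits → U+0E24).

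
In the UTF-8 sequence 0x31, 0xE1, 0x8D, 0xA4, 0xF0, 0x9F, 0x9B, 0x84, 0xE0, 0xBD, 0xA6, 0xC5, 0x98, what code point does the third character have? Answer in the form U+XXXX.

Offset 0: leading byte 0x31 = 00110001 → 1-byte char #1 = 31.
Offset 1: leading byte 0xE1 = 11100001 → 3-byte char #2 = E1 8D A4.
Offset 4: leading byte 0xF0 = 11110000 → 4-byte char #3 = F0 9F 9B 84.
Leading byte 0xF0 = 11110000 matches 11110xxx → 4-byte sequence.
Byte 1: 0xF0 = 11110000, payload 000 (3 bits).
Byte 2: 0x9F = 10011111 (10xxxxxx ✓), payload 011111.
Byte 3: 0x9B = 10011011 (10xxxxxx ✓), payload 011011.
Byte 4: 0x84 = 10000100 (10xxxxxx ✓), payload 000100.
Concatenate: 000011111011011000100 = 0x1F6C4 (21 bits → U+1F6C4).

U+1F6C4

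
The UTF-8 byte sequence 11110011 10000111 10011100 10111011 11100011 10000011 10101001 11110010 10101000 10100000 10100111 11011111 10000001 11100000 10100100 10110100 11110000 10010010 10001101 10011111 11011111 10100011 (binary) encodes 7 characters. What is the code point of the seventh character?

U+07E3

Offset 0: leading byte 0xF3 = 11110011 → 4-byte char #1 = F3 87 9C BB.
Offset 4: leading byte 0xE3 = 11100011 → 3-byte char #2 = E3 83 A9.
Offset 7: leading byte 0xF2 = 11110010 → 4-byte char #3 = F2 A8 A0 A7.
Offset 11: leading byte 0xDF = 11011111 → 2-byte char #4 = DF 81.
Offset 13: leading byte 0xE0 = 11100000 → 3-byte char #5 = E0 A4 B4.
Offset 16: leading byte 0xF0 = 11110000 → 4-byte char #6 = F0 92 8D 9F.
Offset 20: leading byte 0xDF = 11011111 → 2-byte char #7 = DF A3.
Leading byte 0xDF = 11011111 matches 110xxxxx → 2-byte sequence.
Byte 1: 0xDF = 11011111, payload 11111 (5 bits).
Byte 2: 0xA3 = 10100011 (10xxxxxx ✓), payload 100011.
Concatenate: 11111100011 = 0x7E3 (11 bits → U+07E3).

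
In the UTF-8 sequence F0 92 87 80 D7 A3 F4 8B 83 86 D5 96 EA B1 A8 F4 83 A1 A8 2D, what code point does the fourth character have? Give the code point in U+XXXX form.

U+0556

Offset 0: leading byte 0xF0 = 11110000 → 4-byte char #1 = F0 92 87 80.
Offset 4: leading byte 0xD7 = 11010111 → 2-byte char #2 = D7 A3.
Offset 6: leading byte 0xF4 = 11110100 → 4-byte char #3 = F4 8B 83 86.
Offset 10: leading byte 0xD5 = 11010101 → 2-byte char #4 = D5 96.
Leading byte 0xD5 = 11010101 matches 110xxxxx → 2-byte sequence.
Byte 1: 0xD5 = 11010101, payload 10101 (5 bits).
Byte 2: 0x96 = 10010110 (10xxxxxx ✓), payload 010110.
Concatenate: 10101010110 = 0x556 (11 bits → U+0556).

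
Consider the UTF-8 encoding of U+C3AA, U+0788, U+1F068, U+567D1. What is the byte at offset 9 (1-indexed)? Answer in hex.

1-indexed offset 9 is 0-indexed offset 8.
U+C3AA → 3-byte form EC 8E AA at offsets 0–2.
U+0788 → 2-byte form DE 88 at offsets 3–4.
U+1F068 → 4-byte form F0 9F 81 A8 at offsets 5–8.
Offset 8 falls in char 3's range; it's byte 4 of F0 9F 81 A8 = 0xA8.

0xA8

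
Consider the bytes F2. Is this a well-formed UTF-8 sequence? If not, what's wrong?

invalid (sequence truncated)

Leading byte 0xF2 = 11110010 → 4-byte form, but only 1 byte is present.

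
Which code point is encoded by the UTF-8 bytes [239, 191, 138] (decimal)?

U+FFCA

Leading byte 0xEF = 11101111 matches 1110xxxx → 3-byte sequence.
Byte 1: 0xEF = 11101111, payload 1111 (4 bits).
Byte 2: 0xBF = 10111111 (10xxxxxx ✓), payload 111111.
Byte 3: 0x8A = 10001010 (10xxxxxx ✓), payload 001010.
Concatenate: 1111111111001010 = 0xFFCA (16 bits → U+FFCA).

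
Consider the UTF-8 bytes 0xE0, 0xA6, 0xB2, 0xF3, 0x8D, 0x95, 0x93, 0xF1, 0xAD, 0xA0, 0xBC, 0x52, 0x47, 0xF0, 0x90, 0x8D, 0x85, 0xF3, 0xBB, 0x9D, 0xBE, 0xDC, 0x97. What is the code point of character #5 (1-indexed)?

Offset 0: leading byte 0xE0 = 11100000 → 3-byte char #1 = E0 A6 B2.
Offset 3: leading byte 0xF3 = 11110011 → 4-byte char #2 = F3 8D 95 93.
Offset 7: leading byte 0xF1 = 11110001 → 4-byte char #3 = F1 AD A0 BC.
Offset 11: leading byte 0x52 = 01010010 → 1-byte char #4 = 52.
Offset 12: leading byte 0x47 = 01000111 → 1-byte char #5 = 47.
Leading byte 0x47 = 01000111 matches 0xxxxxxx → 1-byte sequence.
Byte 1: 0x47 = 01000111, payload 1000111 (7 bits).
Concatenate: 1000111 = 0x47 (7 bits → U+0047).

U+0047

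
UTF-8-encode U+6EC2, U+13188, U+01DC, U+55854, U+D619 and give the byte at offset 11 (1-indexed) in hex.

0x95

1-indexed offset 11 is 0-indexed offset 10.
U+6EC2 → 3-byte form E6 BB 82 at offsets 0–2.
U+13188 → 4-byte form F0 93 86 88 at offsets 3–6.
U+01DC → 2-byte form C7 9C at offsets 7–8.
U+55854 → 4-byte form F1 95 A1 94 at offsets 9–12.
Offset 10 falls in char 4's range; it's byte 2 of F1 95 A1 94 = 0x95.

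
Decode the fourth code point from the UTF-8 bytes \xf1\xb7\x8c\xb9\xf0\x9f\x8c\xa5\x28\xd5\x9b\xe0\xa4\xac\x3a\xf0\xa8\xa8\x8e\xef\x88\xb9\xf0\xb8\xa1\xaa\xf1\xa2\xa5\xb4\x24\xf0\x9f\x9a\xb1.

U+055B

Offset 0: leading byte 0xF1 = 11110001 → 4-byte char #1 = F1 B7 8C B9.
Offset 4: leading byte 0xF0 = 11110000 → 4-byte char #2 = F0 9F 8C A5.
Offset 8: leading byte 0x28 = 00101000 → 1-byte char #3 = 28.
Offset 9: leading byte 0xD5 = 11010101 → 2-byte char #4 = D5 9B.
Leading byte 0xD5 = 11010101 matches 110xxxxx → 2-byte sequence.
Byte 1: 0xD5 = 11010101, payload 10101 (5 bits).
Byte 2: 0x9B = 10011011 (10xxxxxx ✓), payload 011011.
Concatenate: 10101011011 = 0x55B (11 bits → U+055B).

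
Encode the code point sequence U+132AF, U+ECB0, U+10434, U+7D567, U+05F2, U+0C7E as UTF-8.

F0 93 8A AF EE B2 B0 F0 90 90 B4 F1 BD 95 A7 D7 B2 E0 B1 BE

U+132AF: 4-byte form → F0 93 8A AF.
U+ECB0: 3-byte form → EE B2 B0.
U+10434: 4-byte form → F0 90 90 B4.
U+7D567: 4-byte form → F1 BD 95 A7.
U+05F2: 2-byte form → D7 B2.
U+0C7E: 3-byte form → E0 B1 BE.
Concatenated (20 bytes): F0 93 8A AF EE B2 B0 F0 90 90 B4 F1 BD 95 A7 D7 B2 E0 B1 BE.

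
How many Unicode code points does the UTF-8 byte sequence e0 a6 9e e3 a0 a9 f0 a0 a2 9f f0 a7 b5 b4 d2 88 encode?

5

Byte at offset 0: 0xE0 = 11100000 → 3-byte char (#1). Advance 3.
Byte at offset 3: 0xE3 = 11100011 → 3-byte char (#2). Advance 3.
Byte at offset 6: 0xF0 = 11110000 → 4-byte char (#3). Advance 4.
Byte at offset 10: 0xF0 = 11110000 → 4-byte char (#4). Advance 4.
Byte at offset 14: 0xD2 = 11010010 → 2-byte char (#5). Advance 2.
Reached end at offset 16 after 5 code points.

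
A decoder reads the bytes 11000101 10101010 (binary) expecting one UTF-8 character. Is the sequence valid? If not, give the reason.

Leading byte 0xC5 = 11000101 → 2-byte form.
Continuation bytes 0xAA=10101010 all match 10xxxxxx.
Decoded value 0x16A is ≥ 0x80 (shortest form) and not a surrogate.

valid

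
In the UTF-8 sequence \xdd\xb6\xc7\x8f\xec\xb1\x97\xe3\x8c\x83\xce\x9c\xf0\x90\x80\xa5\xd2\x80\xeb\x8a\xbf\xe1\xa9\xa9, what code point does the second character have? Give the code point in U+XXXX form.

Offset 0: leading byte 0xDD = 11011101 → 2-byte char #1 = DD B6.
Offset 2: leading byte 0xC7 = 11000111 → 2-byte char #2 = C7 8F.
Leading byte 0xC7 = 11000111 matches 110xxxxx → 2-byte sequence.
Byte 1: 0xC7 = 11000111, payload 00111 (5 bits).
Byte 2: 0x8F = 10001111 (10xxxxxx ✓), payload 001111.
Concatenate: 00111001111 = 0x1CF (11 bits → U+01CF).

U+01CF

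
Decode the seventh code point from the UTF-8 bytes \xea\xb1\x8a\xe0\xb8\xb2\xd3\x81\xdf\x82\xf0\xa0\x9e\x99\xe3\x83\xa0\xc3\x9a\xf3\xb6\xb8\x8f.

Offset 0: leading byte 0xEA = 11101010 → 3-byte char #1 = EA B1 8A.
Offset 3: leading byte 0xE0 = 11100000 → 3-byte char #2 = E0 B8 B2.
Offset 6: leading byte 0xD3 = 11010011 → 2-byte char #3 = D3 81.
Offset 8: leading byte 0xDF = 11011111 → 2-byte char #4 = DF 82.
Offset 10: leading byte 0xF0 = 11110000 → 4-byte char #5 = F0 A0 9E 99.
Offset 14: leading byte 0xE3 = 11100011 → 3-byte char #6 = E3 83 A0.
Offset 17: leading byte 0xC3 = 11000011 → 2-byte char #7 = C3 9A.
Leading byte 0xC3 = 11000011 matches 110xxxxx → 2-byte sequence.
Byte 1: 0xC3 = 11000011, payload 00011 (5 bits).
Byte 2: 0x9A = 10011010 (10xxxxxx ✓), payload 011010.
Concatenate: 00011011010 = 0xDA (11 bits → U+00DA).

U+00DA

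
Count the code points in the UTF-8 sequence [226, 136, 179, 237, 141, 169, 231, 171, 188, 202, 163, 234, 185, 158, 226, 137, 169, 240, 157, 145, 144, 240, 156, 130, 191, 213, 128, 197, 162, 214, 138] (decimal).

11

Byte at offset 0: 0xE2 = 11100010 → 3-byte char (#1). Advance 3.
Byte at offset 3: 0xED = 11101101 → 3-byte char (#2). Advance 3.
Byte at offset 6: 0xE7 = 11100111 → 3-byte char (#3). Advance 3.
Byte at offset 9: 0xCA = 11001010 → 2-byte char (#4). Advance 2.
Byte at offset 11: 0xEA = 11101010 → 3-byte char (#5). Advance 3.
Byte at offset 14: 0xE2 = 11100010 → 3-byte char (#6). Advance 3.
Byte at offset 17: 0xF0 = 11110000 → 4-byte char (#7). Advance 4.
Byte at offset 21: 0xF0 = 11110000 → 4-byte char (#8). Advance 4.
Byte at offset 25: 0xD5 = 11010101 → 2-byte char (#9). Advance 2.
Byte at offset 27: 0xC5 = 11000101 → 2-byte char (#10). Advance 2.
Byte at offset 29: 0xD6 = 11010110 → 2-byte char (#11). Advance 2.
Reached end at offset 31 after 11 code points.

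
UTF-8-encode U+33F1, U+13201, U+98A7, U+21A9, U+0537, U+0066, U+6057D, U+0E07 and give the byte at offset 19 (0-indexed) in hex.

0xBD

U+33F1 → 3-byte form E3 8F B1 at offsets 0–2.
U+13201 → 4-byte form F0 93 88 81 at offsets 3–6.
U+98A7 → 3-byte form E9 A2 A7 at offsets 7–9.
U+21A9 → 3-byte form E2 86 A9 at offsets 10–12.
U+0537 → 2-byte form D4 B7 at offsets 13–14.
U+0066 → 1-byte form 66 at offsets 15–15.
U+6057D → 4-byte form F1 A0 95 BD at offsets 16–19.
Offset 19 falls in char 7's range; it's byte 4 of F1 A0 95 BD = 0xBD.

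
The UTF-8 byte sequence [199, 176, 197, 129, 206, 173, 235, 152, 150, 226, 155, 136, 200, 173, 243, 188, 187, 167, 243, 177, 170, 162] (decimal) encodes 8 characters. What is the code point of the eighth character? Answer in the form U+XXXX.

Offset 0: leading byte 0xC7 = 11000111 → 2-byte char #1 = C7 B0.
Offset 2: leading byte 0xC5 = 11000101 → 2-byte char #2 = C5 81.
Offset 4: leading byte 0xCE = 11001110 → 2-byte char #3 = CE AD.
Offset 6: leading byte 0xEB = 11101011 → 3-byte char #4 = EB 98 96.
Offset 9: leading byte 0xE2 = 11100010 → 3-byte char #5 = E2 9B 88.
Offset 12: leading byte 0xC8 = 11001000 → 2-byte char #6 = C8 AD.
Offset 14: leading byte 0xF3 = 11110011 → 4-byte char #7 = F3 BC BB A7.
Offset 18: leading byte 0xF3 = 11110011 → 4-byte char #8 = F3 B1 AA A2.
Leading byte 0xF3 = 11110011 matches 11110xxx → 4-byte sequence.
Byte 1: 0xF3 = 11110011, payload 011 (3 bits).
Byte 2: 0xB1 = 10110001 (10xxxxxx ✓), payload 110001.
Byte 3: 0xAA = 10101010 (10xxxxxx ✓), payload 101010.
Byte 4: 0xA2 = 10100010 (10xxxxxx ✓), payload 100010.
Concatenate: 011110001101010100010 = 0xF1AA2 (21 bits → U+F1AA2).

U+F1AA2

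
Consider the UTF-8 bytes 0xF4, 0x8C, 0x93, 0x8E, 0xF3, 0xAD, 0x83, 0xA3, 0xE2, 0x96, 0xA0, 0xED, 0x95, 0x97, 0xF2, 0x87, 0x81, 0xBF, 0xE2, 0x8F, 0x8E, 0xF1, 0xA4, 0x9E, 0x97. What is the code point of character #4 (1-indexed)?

Offset 0: leading byte 0xF4 = 11110100 → 4-byte char #1 = F4 8C 93 8E.
Offset 4: leading byte 0xF3 = 11110011 → 4-byte char #2 = F3 AD 83 A3.
Offset 8: leading byte 0xE2 = 11100010 → 3-byte char #3 = E2 96 A0.
Offset 11: leading byte 0xED = 11101101 → 3-byte char #4 = ED 95 97.
Leading byte 0xED = 11101101 matches 1110xxxx → 3-byte sequence.
Byte 1: 0xED = 11101101, payload 1101 (4 bits).
Byte 2: 0x95 = 10010101 (10xxxxxx ✓), payload 010101.
Byte 3: 0x97 = 10010111 (10xxxxxx ✓), payload 010111.
Concatenate: 1101010101010111 = 0xD557 (16 bits → U+D557).

U+D557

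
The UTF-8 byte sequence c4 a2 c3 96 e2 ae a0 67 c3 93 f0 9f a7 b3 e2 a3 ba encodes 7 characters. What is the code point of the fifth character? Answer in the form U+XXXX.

Offset 0: leading byte 0xC4 = 11000100 → 2-byte char #1 = C4 A2.
Offset 2: leading byte 0xC3 = 11000011 → 2-byte char #2 = C3 96.
Offset 4: leading byte 0xE2 = 11100010 → 3-byte char #3 = E2 AE A0.
Offset 7: leading byte 0x67 = 01100111 → 1-byte char #4 = 67.
Offset 8: leading byte 0xC3 = 11000011 → 2-byte char #5 = C3 93.
Leading byte 0xC3 = 11000011 matches 110xxxxx → 2-byte sequence.
Byte 1: 0xC3 = 11000011, payload 00011 (5 bits).
Byte 2: 0x93 = 10010011 (10xxxxxx ✓), payload 010011.
Concatenate: 00011010011 = 0xD3 (11 bits → U+00D3).

U+00D3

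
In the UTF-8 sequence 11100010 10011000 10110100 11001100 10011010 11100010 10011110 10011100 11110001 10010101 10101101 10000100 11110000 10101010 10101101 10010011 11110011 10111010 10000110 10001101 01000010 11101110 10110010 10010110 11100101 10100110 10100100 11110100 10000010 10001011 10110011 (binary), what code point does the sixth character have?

U+FA18D

Offset 0: leading byte 0xE2 = 11100010 → 3-byte char #1 = E2 98 B4.
Offset 3: leading byte 0xCC = 11001100 → 2-byte char #2 = CC 9A.
Offset 5: leading byte 0xE2 = 11100010 → 3-byte char #3 = E2 9E 9C.
Offset 8: leading byte 0xF1 = 11110001 → 4-byte char #4 = F1 95 AD 84.
Offset 12: leading byte 0xF0 = 11110000 → 4-byte char #5 = F0 AA AD 93.
Offset 16: leading byte 0xF3 = 11110011 → 4-byte char #6 = F3 BA 86 8D.
Leading byte 0xF3 = 11110011 matches 11110xxx → 4-byte sequence.
Byte 1: 0xF3 = 11110011, payload 011 (3 bits).
Byte 2: 0xBA = 10111010 (10xxxxxx ✓), payload 111010.
Byte 3: 0x86 = 10000110 (10xxxxxx ✓), payload 000110.
Byte 4: 0x8D = 10001101 (10xxxxxx ✓), payload 001101.
Concatenate: 011111010000110001101 = 0xFA18D (21 bits → U+FA18D).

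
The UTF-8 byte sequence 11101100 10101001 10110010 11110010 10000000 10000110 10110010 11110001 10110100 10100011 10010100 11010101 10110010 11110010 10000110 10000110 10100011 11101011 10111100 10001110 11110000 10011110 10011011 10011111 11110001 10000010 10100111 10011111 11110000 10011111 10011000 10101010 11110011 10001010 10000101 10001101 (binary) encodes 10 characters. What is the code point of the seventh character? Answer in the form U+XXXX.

U+1E6DF

Offset 0: leading byte 0xEC = 11101100 → 3-byte char #1 = EC A9 B2.
Offset 3: leading byte 0xF2 = 11110010 → 4-byte char #2 = F2 80 86 B2.
Offset 7: leading byte 0xF1 = 11110001 → 4-byte char #3 = F1 B4 A3 94.
Offset 11: leading byte 0xD5 = 11010101 → 2-byte char #4 = D5 B2.
Offset 13: leading byte 0xF2 = 11110010 → 4-byte char #5 = F2 86 86 A3.
Offset 17: leading byte 0xEB = 11101011 → 3-byte char #6 = EB BC 8E.
Offset 20: leading byte 0xF0 = 11110000 → 4-byte char #7 = F0 9E 9B 9F.
Leading byte 0xF0 = 11110000 matches 11110xxx → 4-byte sequence.
Byte 1: 0xF0 = 11110000, payload 000 (3 bits).
Byte 2: 0x9E = 10011110 (10xxxxxx ✓), payload 011110.
Byte 3: 0x9B = 10011011 (10xxxxxx ✓), payload 011011.
Byte 4: 0x9F = 10011111 (10xxxxxx ✓), payload 011111.
Concatenate: 000011110011011011111 = 0x1E6DF (21 bits → U+1E6DF).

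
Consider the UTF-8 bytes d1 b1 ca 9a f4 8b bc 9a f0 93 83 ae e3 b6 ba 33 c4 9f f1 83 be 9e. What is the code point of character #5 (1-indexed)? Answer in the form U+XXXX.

U+3DBA

Offset 0: leading byte 0xD1 = 11010001 → 2-byte char #1 = D1 B1.
Offset 2: leading byte 0xCA = 11001010 → 2-byte char #2 = CA 9A.
Offset 4: leading byte 0xF4 = 11110100 → 4-byte char #3 = F4 8B BC 9A.
Offset 8: leading byte 0xF0 = 11110000 → 4-byte char #4 = F0 93 83 AE.
Offset 12: leading byte 0xE3 = 11100011 → 3-byte char #5 = E3 B6 BA.
Leading byte 0xE3 = 11100011 matches 1110xxxx → 3-byte sequence.
Byte 1: 0xE3 = 11100011, payload 0011 (4 bits).
Byte 2: 0xB6 = 10110110 (10xxxxxx ✓), payload 110110.
Byte 3: 0xBA = 10111010 (10xxxxxx ✓), payload 111010.
Concatenate: 0011110110111010 = 0x3DBA (16 bits → U+3DBA).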